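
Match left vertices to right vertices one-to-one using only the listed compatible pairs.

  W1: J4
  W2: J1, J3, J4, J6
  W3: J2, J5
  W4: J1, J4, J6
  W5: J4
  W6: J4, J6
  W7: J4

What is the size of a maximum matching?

Unit-capacity flow: source→left, listed edges, right→sink; max matching = max flow.
Augmenting path W1→J4 (+1); matched 1.
Augmenting path W2→J1 (+1); matched 2.
Augmenting path W3→J2 (+1); matched 3.
Augmenting path W4→J6 (+1); matched 4.
Augmenting path W6→J6→W4→J1→W2→J3 (+1); matched 5.
No augmenting path remains; maximum matching = 5.
König certificate: {W2, W3, W4, W6, J4} is a vertex cover of size 5 (every listed pair touches it), so no matching can be larger.

5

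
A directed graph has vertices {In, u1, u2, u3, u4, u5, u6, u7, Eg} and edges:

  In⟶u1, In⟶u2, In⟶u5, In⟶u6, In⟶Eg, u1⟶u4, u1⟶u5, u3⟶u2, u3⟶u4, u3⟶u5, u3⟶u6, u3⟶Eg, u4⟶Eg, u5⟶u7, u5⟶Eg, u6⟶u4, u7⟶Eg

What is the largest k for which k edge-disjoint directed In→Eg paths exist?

Assign every edge capacity 1; by Menger, the answer equals the max flow.
Augment In→Eg (+1); total 1.
Augment In→u5→Eg (+1); total 2.
Augment In→u1→u4→Eg (+1); total 3.
Augment In→u6→u4→u1→u5→u7→Eg (+1); total 4. (traverses u1→u4 backwards in the residual graph, cancelling flow on it)
After the cancellation the 4 edge-disjoint paths are: In→u1→u5→u7→Eg; In→u5→Eg; In→u6→u4→Eg; In→Eg.
No residual In→Eg path; max flow = 4.
Certifying cut of size 4: {In→Eg, In→u1, In→u5, In→u6}.

4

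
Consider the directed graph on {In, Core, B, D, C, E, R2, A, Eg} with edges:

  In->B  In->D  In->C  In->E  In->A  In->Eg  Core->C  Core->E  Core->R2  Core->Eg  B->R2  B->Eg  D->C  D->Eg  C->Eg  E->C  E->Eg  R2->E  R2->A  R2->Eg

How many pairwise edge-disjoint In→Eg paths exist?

5

Assign every edge capacity 1; by Menger, the answer equals the max flow.
Path In→Eg (+1); total 1.
Path In→B→Eg (+1); total 2.
Path In→D→Eg (+1); total 3.
Path In→C→Eg (+1); total 4.
Path In→E→Eg (+1); total 5.
No residual In→Eg path; max flow = 5.
Certifying cut of size 5: {In→B, In→C, In→D, In→E, In→Eg}.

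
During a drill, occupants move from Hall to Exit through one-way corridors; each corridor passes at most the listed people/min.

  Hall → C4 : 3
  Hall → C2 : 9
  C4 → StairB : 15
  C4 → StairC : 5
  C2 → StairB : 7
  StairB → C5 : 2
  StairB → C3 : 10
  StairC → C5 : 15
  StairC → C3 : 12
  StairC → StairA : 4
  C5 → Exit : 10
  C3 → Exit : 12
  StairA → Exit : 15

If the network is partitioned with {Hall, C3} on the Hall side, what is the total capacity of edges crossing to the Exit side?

24

Edges leaving {Hall, C3}: Hall→C4 (3), Hall→C2 (9), C3→Exit (12).
Cut capacity = 3 + 9 + 12 = 24.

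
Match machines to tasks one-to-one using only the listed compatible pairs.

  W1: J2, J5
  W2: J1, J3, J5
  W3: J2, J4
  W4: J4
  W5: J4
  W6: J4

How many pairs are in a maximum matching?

4

Unit-capacity flow: source→left, listed edges, right→sink; max matching = max flow.
Augmenting path W1→J2 (+1); matched 1.
Augmenting path W2→J1 (+1); matched 2.
Augmenting path W3→J4 (+1); matched 3.
Augmenting path W4→J4→W3→J2→W1→J5 (+1); matched 4.
No augmenting path remains; maximum matching = 4.
König certificate: {W1, W2, W3, J4} is a vertex cover of size 4 (every listed pair touches it), so no matching can be larger.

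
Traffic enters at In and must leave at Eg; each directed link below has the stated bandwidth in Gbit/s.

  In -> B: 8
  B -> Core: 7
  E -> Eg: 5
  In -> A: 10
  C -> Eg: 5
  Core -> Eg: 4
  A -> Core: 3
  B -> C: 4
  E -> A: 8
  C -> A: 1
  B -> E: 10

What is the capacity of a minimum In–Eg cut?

11

Augment In→A→Core→Eg: bottleneck 3, flow now 3.
Augment In→B→Core→Eg: bottleneck 1, flow now 4.
Augment In→B→E→Eg: bottleneck 5, flow now 9.
Augment In→B→C→Eg: bottleneck 2, flow now 11.
No augmenting path remains; maximum flow = 11.
By max-flow min-cut, the minimum cut capacity equals the max flow.
In the residual graph, reachable from In: {In, A}.
Min-cut edges: In→B (8), A→Core (3); capacity 8 + 3 = 11.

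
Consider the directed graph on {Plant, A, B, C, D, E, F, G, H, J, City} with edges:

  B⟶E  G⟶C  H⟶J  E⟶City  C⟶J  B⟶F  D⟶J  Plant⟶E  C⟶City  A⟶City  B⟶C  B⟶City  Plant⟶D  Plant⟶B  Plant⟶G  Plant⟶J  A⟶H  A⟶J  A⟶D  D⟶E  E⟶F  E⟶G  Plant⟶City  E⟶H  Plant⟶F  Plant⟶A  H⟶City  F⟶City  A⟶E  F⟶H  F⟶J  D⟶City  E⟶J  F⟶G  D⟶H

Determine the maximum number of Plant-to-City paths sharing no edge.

7

Assign every edge capacity 1; by Menger, the answer equals the max flow.
Path Plant→City (+1); total 1.
Path Plant→A→City (+1); total 2.
Path Plant→B→City (+1); total 3.
Path Plant→D→City (+1); total 4.
Path Plant→E→City (+1); total 5.
Path Plant→F→City (+1); total 6.
Path Plant→G→C→City (+1); total 7.
No residual Plant→City path; max flow = 7.
Certifying cut of size 7: {Plant→A, Plant→B, Plant→City, Plant→D, Plant→E, Plant→F, Plant→G}.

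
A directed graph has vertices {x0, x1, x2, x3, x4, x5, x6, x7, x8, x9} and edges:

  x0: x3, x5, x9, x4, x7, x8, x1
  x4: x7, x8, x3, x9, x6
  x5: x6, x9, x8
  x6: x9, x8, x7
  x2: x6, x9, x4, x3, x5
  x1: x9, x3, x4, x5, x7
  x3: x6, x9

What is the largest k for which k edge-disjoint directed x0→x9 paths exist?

Assign every edge capacity 1; by Menger, the answer equals the max flow.
Path x0→x9 (+1); total 1.
Path x0→x1→x9 (+1); total 2.
Path x0→x3→x9 (+1); total 3.
Path x0→x4→x9 (+1); total 4.
Path x0→x5→x9 (+1); total 5.
No residual x0→x9 path; max flow = 5.
Certifying cut of size 5: {x0→x1, x0→x3, x0→x4, x0→x5, x0→x9}.

5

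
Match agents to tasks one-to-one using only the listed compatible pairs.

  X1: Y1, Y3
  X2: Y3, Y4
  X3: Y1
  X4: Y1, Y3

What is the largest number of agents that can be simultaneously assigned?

Unit-capacity flow: source→left, listed edges, right→sink; max matching = max flow.
Augmenting path X1→Y1 (+1); matched 1.
Augmenting path X2→Y3 (+1); matched 2.
Augmenting path X4→Y3→X2→Y4 (+1); matched 3.
No augmenting path remains; maximum matching = 3.
König certificate: {X2, Y1, Y3} is a vertex cover of size 3 (every listed pair touches it), so no matching can be larger.

3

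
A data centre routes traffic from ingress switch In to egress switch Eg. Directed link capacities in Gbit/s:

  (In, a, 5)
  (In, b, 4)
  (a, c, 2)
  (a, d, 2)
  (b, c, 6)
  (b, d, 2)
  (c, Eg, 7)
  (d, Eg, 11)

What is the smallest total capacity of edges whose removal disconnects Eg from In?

8

Augment In→a→c→Eg: bottleneck 2, flow now 2.
Augment In→a→d→Eg: bottleneck 2, flow now 4.
Augment In→b→c→Eg: bottleneck 4, flow now 8.
No augmenting path remains; maximum flow = 8.
By max-flow min-cut, the minimum cut capacity equals the max flow.
In the residual graph, reachable from In: {In, a}.
Min-cut edges: In→b (4), a→c (2), a→d (2); capacity 4 + 2 + 2 = 8.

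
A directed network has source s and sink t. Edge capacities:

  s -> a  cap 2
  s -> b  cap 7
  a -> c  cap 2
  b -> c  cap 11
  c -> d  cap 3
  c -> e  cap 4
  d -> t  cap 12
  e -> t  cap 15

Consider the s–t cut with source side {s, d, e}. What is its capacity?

Edges leaving {s, d, e}: s→a (2), s→b (7), d→t (12), e→t (15).
Cut capacity = 2 + 7 + 12 + 15 = 36.

36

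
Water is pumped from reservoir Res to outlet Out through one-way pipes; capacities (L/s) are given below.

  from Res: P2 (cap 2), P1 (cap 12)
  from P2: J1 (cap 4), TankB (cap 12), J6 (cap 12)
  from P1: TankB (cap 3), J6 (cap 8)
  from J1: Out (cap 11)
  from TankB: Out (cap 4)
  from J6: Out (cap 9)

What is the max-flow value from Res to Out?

Augment Res→P2→J1→Out: bottleneck 2, flow now 2.
Augment Res→P1→TankB→Out: bottleneck 3, flow now 5.
Augment Res→P1→J6→Out: bottleneck 8, flow now 13.
No augmenting path remains; maximum flow = 13.
In the residual graph, reachable from Res: {Res, P1}.
Min-cut edges: Res→P2 (2), P1→TankB (3), P1→J6 (8); capacity 2 + 3 + 8 = 13.
This cut is saturated, so no flow can exceed 13.

13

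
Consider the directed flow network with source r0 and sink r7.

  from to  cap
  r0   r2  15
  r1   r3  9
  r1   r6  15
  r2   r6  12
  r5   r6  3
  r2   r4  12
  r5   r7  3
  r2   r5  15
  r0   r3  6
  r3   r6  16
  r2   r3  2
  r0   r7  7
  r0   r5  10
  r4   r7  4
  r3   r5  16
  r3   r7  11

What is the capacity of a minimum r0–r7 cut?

22

Augment r0→r7: bottleneck 7, flow now 7.
Augment r0→r3→r7: bottleneck 6, flow now 13.
Augment r0→r5→r7: bottleneck 3, flow now 16.
Augment r0→r2→r3→r7: bottleneck 2, flow now 18.
Augment r0→r2→r4→r7: bottleneck 4, flow now 22.
No augmenting path remains; maximum flow = 22.
By max-flow min-cut, the minimum cut capacity equals the max flow.
In the residual graph, reachable from r0: {r0, r2, r4, r5, r6}.
Min-cut edges: r0→r3 (6), r0→r7 (7), r2→r3 (2), r4→r7 (4), r5→r7 (3); capacity 6 + 7 + 2 + 4 + 3 = 22.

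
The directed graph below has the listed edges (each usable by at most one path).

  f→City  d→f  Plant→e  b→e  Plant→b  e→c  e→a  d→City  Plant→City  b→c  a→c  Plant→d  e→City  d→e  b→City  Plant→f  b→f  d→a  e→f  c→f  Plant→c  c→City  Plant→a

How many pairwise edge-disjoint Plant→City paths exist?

6

Assign every edge capacity 1; by Menger, the answer equals the max flow.
Path Plant→City (+1); total 1.
Path Plant→b→City (+1); total 2.
Path Plant→c→City (+1); total 3.
Path Plant→d→City (+1); total 4.
Path Plant→e→City (+1); total 5.
Path Plant→f→City (+1); total 6.
No residual Plant→City path; max flow = 6.
Certifying cut of size 6: {Plant→City, Plant→b, Plant→d, Plant→e, c→City, f→City}.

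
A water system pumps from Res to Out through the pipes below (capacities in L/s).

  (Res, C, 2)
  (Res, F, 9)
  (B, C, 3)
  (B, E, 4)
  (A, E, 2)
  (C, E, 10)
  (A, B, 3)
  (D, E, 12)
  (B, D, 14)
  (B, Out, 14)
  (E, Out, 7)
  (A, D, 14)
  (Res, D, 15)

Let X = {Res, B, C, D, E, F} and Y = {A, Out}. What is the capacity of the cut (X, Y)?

21

Edges leaving {Res, B, C, D, E, F}: B→Out (14), E→Out (7).
Cut capacity = 14 + 7 = 21.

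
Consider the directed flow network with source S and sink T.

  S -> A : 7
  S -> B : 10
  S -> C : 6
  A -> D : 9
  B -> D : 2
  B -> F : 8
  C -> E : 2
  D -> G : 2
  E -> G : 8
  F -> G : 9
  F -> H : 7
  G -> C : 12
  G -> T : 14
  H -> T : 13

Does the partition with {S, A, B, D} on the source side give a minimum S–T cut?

No — its capacity is 16, but the minimum cut has capacity 12.

Given cut capacity: 6 + 8 + 2 = 16.
Augment S→A→D→G→T: bottleneck 2, flow now 2.
Augment S→B→F→G→T: bottleneck 8, flow now 10.
Augment S→C→E→G→T: bottleneck 2, flow now 12.
No augmenting path remains; maximum flow = 12.
In the residual graph, reachable from S: {S, A, B, C, D}.
Min-cut edges: B→F (8), C→E (2), D→G (2); capacity 8 + 2 + 2 = 12.
Cut capacity 16 exceeds the max flow 12, so it is not minimum.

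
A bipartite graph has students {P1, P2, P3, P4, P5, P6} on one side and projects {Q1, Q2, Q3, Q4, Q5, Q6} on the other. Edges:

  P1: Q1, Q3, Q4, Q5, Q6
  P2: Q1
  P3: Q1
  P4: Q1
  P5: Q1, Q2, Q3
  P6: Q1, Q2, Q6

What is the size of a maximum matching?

Unit-capacity flow: source→left, listed edges, right→sink; max matching = max flow.
Augmenting path P1→Q1 (+1); matched 1.
Augmenting path P5→Q2 (+1); matched 2.
Augmenting path P6→Q6 (+1); matched 3.
Augmenting path P2→Q1→P1→Q3 (+1); matched 4.
No augmenting path remains; maximum matching = 4.
König certificate: {P1, P5, P6, Q1} is a vertex cover of size 4 (every listed pair touches it), so no matching can be larger.

4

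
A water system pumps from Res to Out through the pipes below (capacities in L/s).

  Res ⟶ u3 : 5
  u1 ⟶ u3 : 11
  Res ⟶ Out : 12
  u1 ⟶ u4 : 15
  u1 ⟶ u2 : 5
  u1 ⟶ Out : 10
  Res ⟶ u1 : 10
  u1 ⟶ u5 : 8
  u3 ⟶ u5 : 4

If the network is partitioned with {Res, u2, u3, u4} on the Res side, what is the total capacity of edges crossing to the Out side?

26

Edges leaving {Res, u2, u3, u4}: Res→u1 (10), Res→Out (12), u3→u5 (4).
Cut capacity = 10 + 12 + 4 = 26.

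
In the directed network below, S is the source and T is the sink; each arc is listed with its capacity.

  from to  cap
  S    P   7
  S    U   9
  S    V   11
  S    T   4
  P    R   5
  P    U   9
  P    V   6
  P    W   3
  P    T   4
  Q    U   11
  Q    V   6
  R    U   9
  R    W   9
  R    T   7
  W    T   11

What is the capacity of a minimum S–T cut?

Augment S→T: bottleneck 4, flow now 4.
Augment S→P→T: bottleneck 4, flow now 8.
Augment S→P→R→T: bottleneck 3, flow now 11.
No augmenting path remains; maximum flow = 11.
By max-flow min-cut, the minimum cut capacity equals the max flow.
In the residual graph, reachable from S: {S, U, V}.
Min-cut edges: S→P (7), S→T (4); capacity 7 + 4 = 11.

11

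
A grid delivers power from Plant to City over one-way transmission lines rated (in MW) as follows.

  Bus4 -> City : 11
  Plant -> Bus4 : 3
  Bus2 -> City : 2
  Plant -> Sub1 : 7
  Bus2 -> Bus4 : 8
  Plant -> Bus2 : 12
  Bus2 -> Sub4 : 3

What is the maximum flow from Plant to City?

13

Augment Plant→Bus2→City: bottleneck 2, flow now 2.
Augment Plant→Bus4→City: bottleneck 3, flow now 5.
Augment Plant→Bus2→Bus4→City: bottleneck 8, flow now 13.
No augmenting path remains; maximum flow = 13.
In the residual graph, reachable from Plant: {Plant, Bus2, Sub1, Sub4}.
Min-cut edges: Plant→Bus4 (3), Bus2→Bus4 (8), Bus2→City (2); capacity 3 + 8 + 2 = 13.
This cut is saturated, so no flow can exceed 13.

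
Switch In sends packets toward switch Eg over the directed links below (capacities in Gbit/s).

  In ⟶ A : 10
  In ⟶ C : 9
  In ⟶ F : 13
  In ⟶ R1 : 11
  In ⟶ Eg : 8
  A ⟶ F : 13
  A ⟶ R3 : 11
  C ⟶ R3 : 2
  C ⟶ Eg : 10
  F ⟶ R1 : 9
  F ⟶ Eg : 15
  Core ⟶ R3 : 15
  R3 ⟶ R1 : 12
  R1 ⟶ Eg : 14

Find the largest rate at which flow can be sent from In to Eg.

46

Augment In→Eg: bottleneck 8, flow now 8.
Augment In→C→Eg: bottleneck 9, flow now 17.
Augment In→F→Eg: bottleneck 13, flow now 30.
Augment In→R1→Eg: bottleneck 11, flow now 41.
Augment In→A→F→Eg: bottleneck 2, flow now 43.
Augment In→A→F→R1→Eg: bottleneck 3, flow now 46.
No augmenting path remains; maximum flow = 46.
In the residual graph, reachable from In: {In, A, F, R3, R1}.
Min-cut edges: In→C (9), In→Eg (8), F→Eg (15), R1→Eg (14); capacity 9 + 8 + 15 + 14 = 46.
This cut is saturated, so no flow can exceed 46.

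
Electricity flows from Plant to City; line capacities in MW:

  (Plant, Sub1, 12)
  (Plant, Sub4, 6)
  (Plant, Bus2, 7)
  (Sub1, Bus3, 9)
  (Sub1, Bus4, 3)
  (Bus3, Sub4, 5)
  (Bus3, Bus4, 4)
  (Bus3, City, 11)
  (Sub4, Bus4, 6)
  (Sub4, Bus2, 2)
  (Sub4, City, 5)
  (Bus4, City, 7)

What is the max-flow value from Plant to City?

Augment Plant→Sub4→City: bottleneck 5, flow now 5.
Augment Plant→Sub1→Bus3→City: bottleneck 9, flow now 14.
Augment Plant→Sub1→Bus4→City: bottleneck 3, flow now 17.
Augment Plant→Sub4→Bus4→City: bottleneck 1, flow now 18.
No augmenting path remains; maximum flow = 18.
In the residual graph, reachable from Plant: {Plant, Bus2}.
Min-cut edges: Plant→Sub1 (12), Plant→Sub4 (6); capacity 12 + 6 = 18.
This cut is saturated, so no flow can exceed 18.

18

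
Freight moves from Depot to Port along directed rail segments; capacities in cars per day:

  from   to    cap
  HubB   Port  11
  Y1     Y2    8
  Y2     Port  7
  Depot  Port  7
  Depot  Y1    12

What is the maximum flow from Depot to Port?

14

Augment Depot→Port: bottleneck 7, flow now 7.
Augment Depot→Y1→Y2→Port: bottleneck 7, flow now 14.
No augmenting path remains; maximum flow = 14.
In the residual graph, reachable from Depot: {Depot, Y1, Y2}.
Min-cut edges: Depot→Port (7), Y2→Port (7); capacity 7 + 7 = 14.
This cut is saturated, so no flow can exceed 14.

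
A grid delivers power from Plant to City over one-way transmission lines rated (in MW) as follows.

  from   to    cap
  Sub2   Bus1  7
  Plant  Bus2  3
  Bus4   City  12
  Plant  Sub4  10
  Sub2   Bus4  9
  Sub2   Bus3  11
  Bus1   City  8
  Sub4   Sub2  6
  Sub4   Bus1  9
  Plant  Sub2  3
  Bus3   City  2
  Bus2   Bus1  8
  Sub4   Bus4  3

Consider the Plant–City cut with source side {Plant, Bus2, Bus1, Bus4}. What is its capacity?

33

Edges leaving {Plant, Bus2, Bus1, Bus4}: Plant→Sub2 (3), Plant→Sub4 (10), Bus1→City (8), Bus4→City (12).
Cut capacity = 3 + 10 + 8 + 12 = 33.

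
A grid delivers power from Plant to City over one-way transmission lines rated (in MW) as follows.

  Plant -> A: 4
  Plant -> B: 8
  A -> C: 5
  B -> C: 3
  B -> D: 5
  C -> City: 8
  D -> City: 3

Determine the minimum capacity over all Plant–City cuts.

Augment Plant→A→C→City: bottleneck 4, flow now 4.
Augment Plant→B→C→City: bottleneck 3, flow now 7.
Augment Plant→B→D→City: bottleneck 3, flow now 10.
No augmenting path remains; maximum flow = 10.
By max-flow min-cut, the minimum cut capacity equals the max flow.
In the residual graph, reachable from Plant: {Plant, B, D}.
Min-cut edges: Plant→A (4), B→C (3), D→City (3); capacity 4 + 3 + 3 = 10.

10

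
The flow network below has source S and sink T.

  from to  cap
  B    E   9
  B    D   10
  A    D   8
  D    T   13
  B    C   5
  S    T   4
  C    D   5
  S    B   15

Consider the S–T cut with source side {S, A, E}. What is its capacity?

Edges leaving {S, A, E}: S→B (15), S→T (4), A→D (8).
Cut capacity = 15 + 4 + 8 = 27.

27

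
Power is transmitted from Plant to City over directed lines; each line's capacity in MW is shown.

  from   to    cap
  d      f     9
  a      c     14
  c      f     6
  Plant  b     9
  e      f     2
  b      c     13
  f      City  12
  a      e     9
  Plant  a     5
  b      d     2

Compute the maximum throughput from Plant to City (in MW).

Augment Plant→a→c→f→City: bottleneck 5, flow now 5.
Augment Plant→b→c→f→City: bottleneck 1, flow now 6.
Augment Plant→b→d→f→City: bottleneck 2, flow now 8.
Augment Plant→b→c→a→e→f→City: bottleneck 2, flow now 10. (uses reverse residual edge)
No augmenting path remains; maximum flow = 10.
In the residual graph, reachable from Plant: {Plant, a, b, c, e}.
Min-cut edges: b→d (2), c→f (6), e→f (2); capacity 2 + 6 + 2 = 10.
This cut is saturated, so no flow can exceed 10.

10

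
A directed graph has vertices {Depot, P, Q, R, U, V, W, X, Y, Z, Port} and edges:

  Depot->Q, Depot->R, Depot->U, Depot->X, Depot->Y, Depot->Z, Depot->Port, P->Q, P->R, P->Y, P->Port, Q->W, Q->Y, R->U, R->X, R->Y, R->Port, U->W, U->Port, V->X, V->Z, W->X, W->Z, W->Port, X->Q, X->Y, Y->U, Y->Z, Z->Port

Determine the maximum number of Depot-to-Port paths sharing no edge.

5

Assign every edge capacity 1; by Menger, the answer equals the max flow.
Path Depot→Port (+1); total 1.
Path Depot→R→Port (+1); total 2.
Path Depot→U→Port (+1); total 3.
Path Depot→Z→Port (+1); total 4.
Path Depot→Q→W→Port (+1); total 5.
No residual Depot→Port path; max flow = 5.
Certifying cut of size 5: {Depot→Port, Depot→R, U→Port, W→Port, Z→Port}.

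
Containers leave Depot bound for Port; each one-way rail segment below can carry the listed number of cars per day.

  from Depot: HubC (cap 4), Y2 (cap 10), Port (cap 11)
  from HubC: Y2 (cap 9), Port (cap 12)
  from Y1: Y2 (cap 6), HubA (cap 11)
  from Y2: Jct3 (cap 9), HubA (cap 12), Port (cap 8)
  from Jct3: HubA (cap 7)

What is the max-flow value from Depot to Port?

Augment Depot→Port: bottleneck 11, flow now 11.
Augment Depot→HubC→Port: bottleneck 4, flow now 15.
Augment Depot→Y2→Port: bottleneck 8, flow now 23.
No augmenting path remains; maximum flow = 23.
In the residual graph, reachable from Depot: {Depot, Y2, Jct3, HubA}.
Min-cut edges: Depot→HubC (4), Depot→Port (11), Y2→Port (8); capacity 4 + 11 + 8 = 23.
This cut is saturated, so no flow can exceed 23.

23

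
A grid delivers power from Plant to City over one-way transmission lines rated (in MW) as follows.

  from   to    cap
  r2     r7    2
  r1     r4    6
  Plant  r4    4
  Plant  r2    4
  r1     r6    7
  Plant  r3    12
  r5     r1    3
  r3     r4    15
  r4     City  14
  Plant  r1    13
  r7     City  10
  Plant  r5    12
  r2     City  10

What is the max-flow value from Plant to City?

Augment Plant→r2→City: bottleneck 4, flow now 4.
Augment Plant→r4→City: bottleneck 4, flow now 8.
Augment Plant→r1→r4→City: bottleneck 6, flow now 14.
Augment Plant→r3→r4→City: bottleneck 4, flow now 18.
No augmenting path remains; maximum flow = 18.
In the residual graph, reachable from Plant: {Plant, r1, r3, r4, r5, r6}.
Min-cut edges: Plant→r2 (4), r4→City (14); capacity 4 + 14 = 18.
This cut is saturated, so no flow can exceed 18.

18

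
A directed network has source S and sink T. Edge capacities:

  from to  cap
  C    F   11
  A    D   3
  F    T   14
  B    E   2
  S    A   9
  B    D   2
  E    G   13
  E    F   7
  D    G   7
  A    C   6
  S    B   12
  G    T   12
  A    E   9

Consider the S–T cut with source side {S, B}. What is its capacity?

Edges leaving {S, B}: S→A (9), B→D (2), B→E (2).
Cut capacity = 9 + 2 + 2 = 13.

13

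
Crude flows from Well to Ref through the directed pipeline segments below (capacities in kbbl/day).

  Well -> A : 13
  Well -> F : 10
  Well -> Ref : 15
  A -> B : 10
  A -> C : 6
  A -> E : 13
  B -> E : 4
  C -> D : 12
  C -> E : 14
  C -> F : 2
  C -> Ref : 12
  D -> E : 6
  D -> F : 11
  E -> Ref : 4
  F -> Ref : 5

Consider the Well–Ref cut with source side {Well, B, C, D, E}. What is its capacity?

67

Edges leaving {Well, B, C, D, E}: Well→A (13), Well→F (10), Well→Ref (15), C→F (2), C→Ref (12), D→F (11), E→Ref (4).
Cut capacity = 13 + 10 + 15 + 2 + 12 + 11 + 4 = 67.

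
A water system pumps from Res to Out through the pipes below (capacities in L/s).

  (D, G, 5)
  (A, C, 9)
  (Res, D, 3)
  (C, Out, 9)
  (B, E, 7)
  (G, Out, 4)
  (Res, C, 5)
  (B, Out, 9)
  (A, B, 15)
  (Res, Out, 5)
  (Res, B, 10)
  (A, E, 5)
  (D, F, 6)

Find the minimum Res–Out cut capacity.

Augment Res→Out: bottleneck 5, flow now 5.
Augment Res→B→Out: bottleneck 9, flow now 14.
Augment Res→C→Out: bottleneck 5, flow now 19.
Augment Res→D→G→Out: bottleneck 3, flow now 22.
No augmenting path remains; maximum flow = 22.
By max-flow min-cut, the minimum cut capacity equals the max flow.
In the residual graph, reachable from Res: {Res, B, E}.
Min-cut edges: Res→C (5), Res→D (3), Res→Out (5), B→Out (9); capacity 5 + 3 + 5 + 9 = 22.

22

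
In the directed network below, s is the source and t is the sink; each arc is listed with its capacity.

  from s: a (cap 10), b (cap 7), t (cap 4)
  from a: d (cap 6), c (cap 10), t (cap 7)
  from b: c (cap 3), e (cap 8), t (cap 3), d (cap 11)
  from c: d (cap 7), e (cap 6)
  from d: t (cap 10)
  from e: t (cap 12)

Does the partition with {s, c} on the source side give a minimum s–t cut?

No — its capacity is 34, but the minimum cut has capacity 21.

Given cut capacity: 10 + 7 + 4 + 7 + 6 = 34.
Augment s→t: bottleneck 4, flow now 4.
Augment s→a→t: bottleneck 7, flow now 11.
Augment s→b→t: bottleneck 3, flow now 14.
Augment s→a→d→t: bottleneck 3, flow now 17.
Augment s→b→d→t: bottleneck 4, flow now 21.
No augmenting path remains; maximum flow = 21.
In the residual graph, reachable from s: {s}.
Min-cut edges: s→a (10), s→b (7), s→t (4); capacity 10 + 7 + 4 = 21.
Cut capacity 34 exceeds the max flow 21, so it is not minimum.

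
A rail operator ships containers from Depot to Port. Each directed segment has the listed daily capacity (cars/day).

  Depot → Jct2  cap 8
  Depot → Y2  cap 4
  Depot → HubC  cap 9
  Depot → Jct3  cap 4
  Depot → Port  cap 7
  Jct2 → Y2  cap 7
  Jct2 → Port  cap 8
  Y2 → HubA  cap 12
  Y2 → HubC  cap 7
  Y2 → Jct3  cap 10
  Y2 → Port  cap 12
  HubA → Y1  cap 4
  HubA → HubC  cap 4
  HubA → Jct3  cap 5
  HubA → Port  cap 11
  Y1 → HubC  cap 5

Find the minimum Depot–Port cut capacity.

19

Augment Depot→Port: bottleneck 7, flow now 7.
Augment Depot→Jct2→Port: bottleneck 8, flow now 15.
Augment Depot→Y2→Port: bottleneck 4, flow now 19.
No augmenting path remains; maximum flow = 19.
By max-flow min-cut, the minimum cut capacity equals the max flow.
In the residual graph, reachable from Depot: {Depot, HubC, Jct3}.
Min-cut edges: Depot→Jct2 (8), Depot→Y2 (4), Depot→Port (7); capacity 8 + 4 + 7 = 19.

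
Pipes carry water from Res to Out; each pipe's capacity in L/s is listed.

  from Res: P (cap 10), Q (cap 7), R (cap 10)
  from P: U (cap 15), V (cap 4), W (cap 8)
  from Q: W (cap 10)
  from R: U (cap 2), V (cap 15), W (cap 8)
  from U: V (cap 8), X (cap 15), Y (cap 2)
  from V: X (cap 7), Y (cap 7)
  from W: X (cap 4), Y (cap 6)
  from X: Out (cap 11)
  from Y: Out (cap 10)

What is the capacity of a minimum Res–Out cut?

21

Augment Res→P→U→X→Out: bottleneck 10, flow now 10.
Augment Res→Q→W→X→Out: bottleneck 1, flow now 11.
Augment Res→Q→W→Y→Out: bottleneck 6, flow now 17.
Augment Res→R→U→Y→Out: bottleneck 2, flow now 19.
Augment Res→R→V→Y→Out: bottleneck 2, flow now 21.
No augmenting path remains; maximum flow = 21.
By max-flow min-cut, the minimum cut capacity equals the max flow.
In the residual graph, reachable from Res: {Res, P, Q, R, U, V, W, X, Y}.
Min-cut edges: X→Out (11), Y→Out (10); capacity 11 + 10 = 21.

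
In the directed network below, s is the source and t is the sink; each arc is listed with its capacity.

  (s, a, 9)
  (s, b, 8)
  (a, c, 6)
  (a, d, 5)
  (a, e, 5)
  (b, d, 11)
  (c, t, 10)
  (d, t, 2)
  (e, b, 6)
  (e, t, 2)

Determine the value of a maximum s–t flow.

Augment s→a→c→t: bottleneck 6, flow now 6.
Augment s→a→d→t: bottleneck 2, flow now 8.
Augment s→a→e→t: bottleneck 1, flow now 9.
Augment s→b→d→a→e→t: bottleneck 1, flow now 10. (uses reverse residual edge)
No augmenting path remains; maximum flow = 10.
In the residual graph, reachable from s: {s, a, b, d, e}.
Min-cut edges: a→c (6), d→t (2), e→t (2); capacity 6 + 2 + 2 = 10.
This cut is saturated, so no flow can exceed 10.

10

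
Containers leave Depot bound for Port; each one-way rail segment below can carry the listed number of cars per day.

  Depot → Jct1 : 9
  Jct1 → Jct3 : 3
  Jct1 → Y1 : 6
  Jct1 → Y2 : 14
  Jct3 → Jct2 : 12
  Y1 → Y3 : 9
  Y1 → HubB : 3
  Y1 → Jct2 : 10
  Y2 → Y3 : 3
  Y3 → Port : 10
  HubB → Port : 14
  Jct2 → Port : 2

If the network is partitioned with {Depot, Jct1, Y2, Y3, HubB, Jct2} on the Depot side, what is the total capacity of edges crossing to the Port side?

35

Edges leaving {Depot, Jct1, Y2, Y3, HubB, Jct2}: Jct1→Jct3 (3), Jct1→Y1 (6), Y3→Port (10), HubB→Port (14), Jct2→Port (2).
Cut capacity = 3 + 6 + 10 + 14 + 2 = 35.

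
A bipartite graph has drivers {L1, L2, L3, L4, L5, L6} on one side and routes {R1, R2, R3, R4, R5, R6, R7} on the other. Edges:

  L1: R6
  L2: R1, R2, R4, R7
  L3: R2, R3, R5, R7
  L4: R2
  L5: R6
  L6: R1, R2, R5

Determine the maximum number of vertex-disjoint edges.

5

Unit-capacity flow: source→left, listed edges, right→sink; max matching = max flow.
Augmenting path L1→R6 (+1); matched 1.
Augmenting path L2→R1 (+1); matched 2.
Augmenting path L3→R2 (+1); matched 3.
Augmenting path L6→R5 (+1); matched 4.
Augmenting path L4→R2→L3→R3 (+1); matched 5.
No augmenting path remains; maximum matching = 5.
König certificate: {L2, L3, L4, L6, R6} is a vertex cover of size 5 (every listed pair touches it), so no matching can be larger.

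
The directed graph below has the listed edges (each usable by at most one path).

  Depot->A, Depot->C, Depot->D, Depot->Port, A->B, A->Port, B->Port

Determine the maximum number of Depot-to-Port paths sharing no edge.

2

Assign every edge capacity 1; by Menger, the answer equals the max flow.
Path Depot→Port (+1); total 1.
Path Depot→A→Port (+1); total 2.
No residual Depot→Port path; max flow = 2.
Certifying cut of size 2: {Depot→A, Depot→Port}.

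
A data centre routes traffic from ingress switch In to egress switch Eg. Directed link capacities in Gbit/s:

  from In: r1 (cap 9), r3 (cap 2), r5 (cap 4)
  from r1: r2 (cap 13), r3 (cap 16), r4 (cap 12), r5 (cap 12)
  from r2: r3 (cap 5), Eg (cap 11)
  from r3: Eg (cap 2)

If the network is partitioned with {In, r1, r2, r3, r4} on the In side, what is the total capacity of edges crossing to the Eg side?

Edges leaving {In, r1, r2, r3, r4}: In→r5 (4), r1→r5 (12), r2→Eg (11), r3→Eg (2).
Cut capacity = 4 + 12 + 11 + 2 = 29.

29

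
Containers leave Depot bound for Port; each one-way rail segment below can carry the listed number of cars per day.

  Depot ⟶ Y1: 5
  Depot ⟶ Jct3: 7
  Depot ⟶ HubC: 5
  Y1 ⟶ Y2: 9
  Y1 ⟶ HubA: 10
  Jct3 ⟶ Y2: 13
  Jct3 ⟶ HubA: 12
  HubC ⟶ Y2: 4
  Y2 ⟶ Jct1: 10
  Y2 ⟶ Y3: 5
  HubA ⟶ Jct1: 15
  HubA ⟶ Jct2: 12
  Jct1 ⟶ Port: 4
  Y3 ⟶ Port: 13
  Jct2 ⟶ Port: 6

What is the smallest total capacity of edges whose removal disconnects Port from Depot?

15

Augment Depot→Y1→Y2→Jct1→Port: bottleneck 4, flow now 4.
Augment Depot→Y1→Y2→Y3→Port: bottleneck 1, flow now 5.
Augment Depot→Jct3→Y2→Y3→Port: bottleneck 4, flow now 9.
Augment Depot→Jct3→HubA→Jct2→Port: bottleneck 3, flow now 12.
Augment Depot→HubC→Y2→Y1→HubA→Jct2→Port: bottleneck 3, flow now 15. (uses reverse residual edge)
No augmenting path remains; maximum flow = 15.
By max-flow min-cut, the minimum cut capacity equals the max flow.
In the residual graph, reachable from Depot: {Depot, Y1, Jct3, HubC, Y2, HubA, Jct1, Jct2}.
Min-cut edges: Y2→Y3 (5), Jct1→Port (4), Jct2→Port (6); capacity 5 + 4 + 6 = 15.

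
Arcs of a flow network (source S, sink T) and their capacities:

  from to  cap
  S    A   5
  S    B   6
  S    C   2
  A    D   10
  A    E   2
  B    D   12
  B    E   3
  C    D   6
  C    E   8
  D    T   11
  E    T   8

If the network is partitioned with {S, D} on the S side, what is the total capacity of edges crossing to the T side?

24

Edges leaving {S, D}: S→A (5), S→B (6), S→C (2), D→T (11).
Cut capacity = 5 + 6 + 2 + 11 = 24.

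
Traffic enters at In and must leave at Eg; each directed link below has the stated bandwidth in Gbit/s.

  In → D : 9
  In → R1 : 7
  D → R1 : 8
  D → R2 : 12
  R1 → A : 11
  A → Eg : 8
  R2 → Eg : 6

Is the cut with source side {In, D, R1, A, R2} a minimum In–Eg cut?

Given cut capacity: 8 + 6 = 14.
Augment In→D→R2→Eg: bottleneck 6, flow now 6.
Augment In→R1→A→Eg: bottleneck 7, flow now 13.
Augment In→D→R1→A→Eg: bottleneck 1, flow now 14.
No augmenting path remains; maximum flow = 14.
Cut capacity 14 equals the max flow, so it is a minimum cut.

Yes — it is a minimum cut (capacity 14).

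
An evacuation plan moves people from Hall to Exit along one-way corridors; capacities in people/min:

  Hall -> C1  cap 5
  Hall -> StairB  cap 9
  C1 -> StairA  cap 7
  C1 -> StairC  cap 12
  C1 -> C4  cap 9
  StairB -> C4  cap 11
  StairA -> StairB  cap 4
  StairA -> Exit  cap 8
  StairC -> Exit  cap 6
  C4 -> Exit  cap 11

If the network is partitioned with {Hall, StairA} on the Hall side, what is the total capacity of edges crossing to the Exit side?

26

Edges leaving {Hall, StairA}: Hall→C1 (5), Hall→StairB (9), StairA→StairB (4), StairA→Exit (8).
Cut capacity = 5 + 9 + 4 + 8 = 26.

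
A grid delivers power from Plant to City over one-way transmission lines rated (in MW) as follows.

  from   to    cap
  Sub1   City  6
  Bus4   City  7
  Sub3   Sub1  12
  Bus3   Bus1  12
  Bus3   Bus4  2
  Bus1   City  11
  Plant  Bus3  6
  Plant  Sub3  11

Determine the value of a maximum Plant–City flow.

Augment Plant→Sub3→Sub1→City: bottleneck 6, flow now 6.
Augment Plant→Bus3→Bus4→City: bottleneck 2, flow now 8.
Augment Plant→Bus3→Bus1→City: bottleneck 4, flow now 12.
No augmenting path remains; maximum flow = 12.
In the residual graph, reachable from Plant: {Plant, Sub3, Sub1}.
Min-cut edges: Plant→Bus3 (6), Sub1→City (6); capacity 6 + 6 = 12.
This cut is saturated, so no flow can exceed 12.

12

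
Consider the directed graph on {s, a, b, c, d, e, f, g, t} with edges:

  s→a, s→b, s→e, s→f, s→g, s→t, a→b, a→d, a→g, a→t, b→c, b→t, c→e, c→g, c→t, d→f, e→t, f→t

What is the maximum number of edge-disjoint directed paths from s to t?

5

Assign every edge capacity 1; by Menger, the answer equals the max flow.
Path s→t (+1); total 1.
Path s→a→t (+1); total 2.
Path s→b→t (+1); total 3.
Path s→e→t (+1); total 4.
Path s→f→t (+1); total 5.
No residual s→t path; max flow = 5.
Certifying cut of size 5: {s→a, s→b, s→e, s→f, s→t}.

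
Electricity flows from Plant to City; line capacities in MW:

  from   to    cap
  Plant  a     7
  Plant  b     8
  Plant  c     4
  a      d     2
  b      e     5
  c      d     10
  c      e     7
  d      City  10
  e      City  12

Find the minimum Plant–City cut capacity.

11

Augment Plant→a→d→City: bottleneck 2, flow now 2.
Augment Plant→b→e→City: bottleneck 5, flow now 7.
Augment Plant→c→d→City: bottleneck 4, flow now 11.
No augmenting path remains; maximum flow = 11.
By max-flow min-cut, the minimum cut capacity equals the max flow.
In the residual graph, reachable from Plant: {Plant, a, b}.
Min-cut edges: Plant→c (4), a→d (2), b→e (5); capacity 4 + 2 + 5 = 11.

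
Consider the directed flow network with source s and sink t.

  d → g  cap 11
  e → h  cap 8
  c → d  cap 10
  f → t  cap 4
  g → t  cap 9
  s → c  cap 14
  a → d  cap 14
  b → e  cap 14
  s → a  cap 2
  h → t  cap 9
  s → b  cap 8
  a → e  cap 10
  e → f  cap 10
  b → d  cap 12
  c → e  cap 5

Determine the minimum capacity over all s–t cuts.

21

Augment s→a→d→g→t: bottleneck 2, flow now 2.
Augment s→b→d→g→t: bottleneck 7, flow now 9.
Augment s→b→e→f→t: bottleneck 1, flow now 10.
Augment s→c→e→f→t: bottleneck 3, flow now 13.
Augment s→c→e→h→t: bottleneck 2, flow now 15.
Augment s→c→d→a→e→h→t: bottleneck 2, flow now 17. (uses reverse residual edge)
Augment s→c→d→b→e→h→t: bottleneck 4, flow now 21. (uses reverse residual edge)
No augmenting path remains; maximum flow = 21.
By max-flow min-cut, the minimum cut capacity equals the max flow.
In the residual graph, reachable from s: {s, a, b, c, d, e, f, g}.
Min-cut edges: e→h (8), f→t (4), g→t (9); capacity 8 + 4 + 9 = 21.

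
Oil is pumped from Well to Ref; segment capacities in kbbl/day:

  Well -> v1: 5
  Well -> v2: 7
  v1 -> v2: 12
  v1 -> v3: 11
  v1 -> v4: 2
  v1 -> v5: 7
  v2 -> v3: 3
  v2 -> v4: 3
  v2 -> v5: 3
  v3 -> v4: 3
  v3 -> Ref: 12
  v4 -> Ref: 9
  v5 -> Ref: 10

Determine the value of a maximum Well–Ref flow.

12

Augment Well→v1→v3→Ref: bottleneck 5, flow now 5.
Augment Well→v2→v3→Ref: bottleneck 3, flow now 8.
Augment Well→v2→v4→Ref: bottleneck 3, flow now 11.
Augment Well→v2→v5→Ref: bottleneck 1, flow now 12.
No augmenting path remains; maximum flow = 12.
In the residual graph, reachable from Well: {Well}.
Min-cut edges: Well→v1 (5), Well→v2 (7); capacity 5 + 7 = 12.
This cut is saturated, so no flow can exceed 12.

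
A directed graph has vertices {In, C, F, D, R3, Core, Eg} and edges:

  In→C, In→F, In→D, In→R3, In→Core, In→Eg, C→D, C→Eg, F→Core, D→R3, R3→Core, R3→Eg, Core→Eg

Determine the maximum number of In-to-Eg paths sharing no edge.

4

Assign every edge capacity 1; by Menger, the answer equals the max flow.
Path In→Eg (+1); total 1.
Path In→C→Eg (+1); total 2.
Path In→R3→Eg (+1); total 3.
Path In→Core→Eg (+1); total 4.
No residual In→Eg path; max flow = 4.
Certifying cut of size 4: {Core→Eg, In→C, In→Eg, R3→Eg}.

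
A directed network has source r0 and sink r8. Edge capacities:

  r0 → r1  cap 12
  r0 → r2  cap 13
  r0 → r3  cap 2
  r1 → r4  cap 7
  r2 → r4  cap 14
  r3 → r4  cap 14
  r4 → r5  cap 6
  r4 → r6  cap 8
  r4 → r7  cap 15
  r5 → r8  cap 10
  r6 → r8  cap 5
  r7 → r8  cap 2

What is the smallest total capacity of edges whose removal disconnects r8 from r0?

Augment r0→r1→r4→r5→r8: bottleneck 6, flow now 6.
Augment r0→r1→r4→r6→r8: bottleneck 1, flow now 7.
Augment r0→r2→r4→r6→r8: bottleneck 4, flow now 11.
Augment r0→r2→r4→r7→r8: bottleneck 2, flow now 13.
No augmenting path remains; maximum flow = 13.
By max-flow min-cut, the minimum cut capacity equals the max flow.
In the residual graph, reachable from r0: {r0, r1, r2, r3, r4, r6, r7}.
Min-cut edges: r4→r5 (6), r6→r8 (5), r7→r8 (2); capacity 6 + 5 + 2 = 13.

13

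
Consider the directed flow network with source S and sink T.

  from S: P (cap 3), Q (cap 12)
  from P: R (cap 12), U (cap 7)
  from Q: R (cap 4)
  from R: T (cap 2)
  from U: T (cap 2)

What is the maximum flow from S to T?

4

Augment S→P→R→T: bottleneck 2, flow now 2.
Augment S→P→U→T: bottleneck 1, flow now 3.
Augment S→Q→R→P→U→T: bottleneck 1, flow now 4. (uses reverse residual edge)
No augmenting path remains; maximum flow = 4.
In the residual graph, reachable from S: {S, P, Q, R, U}.
Min-cut edges: R→T (2), U→T (2); capacity 2 + 2 = 4.
This cut is saturated, so no flow can exceed 4.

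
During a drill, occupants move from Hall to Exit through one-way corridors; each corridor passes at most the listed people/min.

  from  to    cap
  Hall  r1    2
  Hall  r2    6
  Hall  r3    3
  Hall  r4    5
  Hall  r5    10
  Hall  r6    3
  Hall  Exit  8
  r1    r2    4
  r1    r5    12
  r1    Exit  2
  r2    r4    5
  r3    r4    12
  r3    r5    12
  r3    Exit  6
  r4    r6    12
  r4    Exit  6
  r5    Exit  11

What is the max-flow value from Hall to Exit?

Augment Hall→Exit: bottleneck 8, flow now 8.
Augment Hall→r1→Exit: bottleneck 2, flow now 10.
Augment Hall→r3→Exit: bottleneck 3, flow now 13.
Augment Hall→r4→Exit: bottleneck 5, flow now 18.
Augment Hall→r5→Exit: bottleneck 10, flow now 28.
Augment Hall→r2→r4→Exit: bottleneck 1, flow now 29.
No augmenting path remains; maximum flow = 29.
In the residual graph, reachable from Hall: {Hall, r2, r4, r6}.
Min-cut edges: Hall→r1 (2), Hall→r3 (3), Hall→r5 (10), Hall→Exit (8), r4→Exit (6); capacity 2 + 3 + 10 + 8 + 6 = 29.
This cut is saturated, so no flow can exceed 29.

29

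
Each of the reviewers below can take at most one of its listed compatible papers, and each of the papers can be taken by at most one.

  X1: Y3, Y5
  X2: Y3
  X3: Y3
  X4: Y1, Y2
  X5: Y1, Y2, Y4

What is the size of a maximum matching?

4

Unit-capacity flow: source→left, listed edges, right→sink; max matching = max flow.
Augmenting path X1→Y3 (+1); matched 1.
Augmenting path X4→Y1 (+1); matched 2.
Augmenting path X5→Y2 (+1); matched 3.
Augmenting path X2→Y3→X1→Y5 (+1); matched 4.
No augmenting path remains; maximum matching = 4.
König certificate: {X1, X4, X5, Y3} is a vertex cover of size 4 (every listed pair touches it), so no matching can be larger.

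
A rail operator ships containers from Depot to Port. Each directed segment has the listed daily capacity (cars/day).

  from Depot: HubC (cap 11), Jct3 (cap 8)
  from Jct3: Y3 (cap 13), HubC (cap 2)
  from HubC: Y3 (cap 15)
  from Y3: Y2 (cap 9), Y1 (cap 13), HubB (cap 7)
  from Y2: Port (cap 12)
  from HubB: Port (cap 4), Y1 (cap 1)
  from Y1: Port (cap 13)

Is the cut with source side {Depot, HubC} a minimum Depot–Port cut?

Given cut capacity: 8 + 15 = 23.
Augment Depot→Jct3→Y3→Y2→Port: bottleneck 8, flow now 8.
Augment Depot→HubC→Y3→Y2→Port: bottleneck 1, flow now 9.
Augment Depot→HubC→Y3→HubB→Port: bottleneck 4, flow now 13.
Augment Depot→HubC→Y3→Y1→Port: bottleneck 6, flow now 19.
No augmenting path remains; maximum flow = 19.
In the residual graph, reachable from Depot: {Depot}.
Min-cut edges: Depot→Jct3 (8), Depot→HubC (11); capacity 8 + 11 = 19.
Cut capacity 23 exceeds the max flow 19, so it is not minimum.

No — its capacity is 23, but the minimum cut has capacity 19.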